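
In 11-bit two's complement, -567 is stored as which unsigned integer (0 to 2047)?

1481

567 in 11 bits: 01000110111
Invert: 10111001000
Add 1:  10111001001 = 1481
(Check: 2^11 - 567 = 2048 - 567 = 1481.)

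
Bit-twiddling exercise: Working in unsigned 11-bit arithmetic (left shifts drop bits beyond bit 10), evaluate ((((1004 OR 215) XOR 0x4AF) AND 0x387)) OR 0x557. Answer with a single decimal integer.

1004 = 01111101100
215 = 00011010111
→ OR → 01111111111 = 1023
0x4AF = 10010101111
→ XOR → 11101010000 = 1872
0x387 = 01110000111
→ AND → 01100000000 = 768
0x557 = 10101010111
→ OR → 11101010111 = 1879

1879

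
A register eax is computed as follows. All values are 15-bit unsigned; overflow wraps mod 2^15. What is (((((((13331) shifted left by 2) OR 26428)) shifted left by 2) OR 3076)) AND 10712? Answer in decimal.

13331 = 011010000010011
→ shifted left by 2 (mod 2^15) → 101000001001100 = 20556
26428 = 110011100111100
→ OR → 111011101111100 = 30588
→ shifted left by 2 (mod 2^15) → 101110111110000 = 24048
3076 = 000110000000100
→ OR → 101110111110100 = 24052
10712 = 010100111011000
→ AND → 000100111010000 = 2512

2512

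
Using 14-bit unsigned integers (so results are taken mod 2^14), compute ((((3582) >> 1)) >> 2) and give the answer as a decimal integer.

3582 = 00110111111110
→ >> 1 → 00011011111111 = 1791
→ >> 2 → 00000110111111 = 447

447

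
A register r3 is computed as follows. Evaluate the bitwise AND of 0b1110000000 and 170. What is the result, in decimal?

128

a = 1110000000
170 = 0010101010
AND → 0010000000 = 128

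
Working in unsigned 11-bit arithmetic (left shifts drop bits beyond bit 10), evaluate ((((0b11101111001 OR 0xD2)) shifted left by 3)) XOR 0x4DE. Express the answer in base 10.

774

0b11101111001 = 11101111001
0xD2 = 00011010010
→ OR → 11111111011 = 2043
→ shifted left by 3 (mod 2^11) → 11111011000 = 2008
0x4DE = 10011011110
→ XOR → 01100000110 = 774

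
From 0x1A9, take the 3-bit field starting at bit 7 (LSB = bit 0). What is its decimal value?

v = 0110101001
Shift right by 7: 011
Mask low 3 bits: 011 = 3

3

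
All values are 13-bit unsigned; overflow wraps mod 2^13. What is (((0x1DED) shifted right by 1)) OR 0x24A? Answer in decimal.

0x1DED = 1110111101101
→ shifted right by 1 → 0111011110110 = 3830
0x24A = 0001001001010
→ OR → 0111011111110 = 3838

3838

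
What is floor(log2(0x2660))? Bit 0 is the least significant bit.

0x2660 = 10011001100000
The topmost 1 is at position 13 (since 2^13 = 8192 ≤ 9824 < 16384).

13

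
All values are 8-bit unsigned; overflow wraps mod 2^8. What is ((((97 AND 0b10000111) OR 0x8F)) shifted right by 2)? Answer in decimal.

35

97 = 01100001
0b10000111 = 10000111
→ AND → 00000001 = 1
0x8F = 10001111
→ OR → 10001111 = 143
→ shifted right by 2 → 00100011 = 35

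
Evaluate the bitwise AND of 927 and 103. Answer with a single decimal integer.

927 = 1110011111
103 = 0001100111
AND → 0000000111 = 7

7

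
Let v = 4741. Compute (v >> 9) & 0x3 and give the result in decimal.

v = 1001010000101
Shift right by 9: 1001
Mask low 2 bits: 01 = 1

1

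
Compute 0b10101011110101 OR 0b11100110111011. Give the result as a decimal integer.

a = 10101011110101
b = 11100110111011
 OR → 11101111111111 = 15359

15359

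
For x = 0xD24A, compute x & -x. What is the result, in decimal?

2

x = 1101001001001010 = 53834
-x (two's complement) = …0010110110110110
AND   = 0000000000000010 = 2
(x & -x isolates the lowest set bit of x.)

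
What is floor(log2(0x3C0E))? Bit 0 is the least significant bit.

0x3C0E = 11110000001110
The topmost 1 is at position 13 (since 2^13 = 8192 ≤ 15374 < 16384).

13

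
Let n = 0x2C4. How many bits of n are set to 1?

4

0x2C4 = 1011000100
Count the 1s: 1 + 1 + 1 + 1 = 4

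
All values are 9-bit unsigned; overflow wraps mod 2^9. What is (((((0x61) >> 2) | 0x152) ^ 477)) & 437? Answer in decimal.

133

0x61 = 001100001
→ >> 2 → 000011000 = 24
0x152 = 101010010
→ | → 101011010 = 346
477 = 111011101
→ ^ → 010000111 = 135
437 = 110110101
→ & → 010000101 = 133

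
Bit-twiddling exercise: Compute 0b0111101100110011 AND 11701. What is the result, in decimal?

a = 111101100110011
11701 = 010110110110101
AND → 010100100110001 = 10545

10545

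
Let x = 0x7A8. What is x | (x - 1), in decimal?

x = 11110101000 = 1960
x - 1 = 11110100111
OR    = 11110101111 = 1967
(x | (x - 1) sets all bits below the lowest set bit.)

1967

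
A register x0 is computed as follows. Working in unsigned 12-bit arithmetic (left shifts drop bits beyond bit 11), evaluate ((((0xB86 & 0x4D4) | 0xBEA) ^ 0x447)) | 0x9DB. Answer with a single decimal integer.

4091

0xB86 = 101110000110
0x4D4 = 010011010100
→ & → 000010000100 = 132
0xBEA = 101111101010
→ | → 101111101110 = 3054
0x447 = 010001000111
→ ^ → 111110101001 = 4009
0x9DB = 100111011011
→ | → 111111111011 = 4091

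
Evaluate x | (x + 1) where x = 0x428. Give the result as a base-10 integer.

1065

x = 10000101000 = 1064
x + 1 = 10000101001
OR    = 10000101001 = 1065
(x | (x + 1) sets the lowest cleared bit.)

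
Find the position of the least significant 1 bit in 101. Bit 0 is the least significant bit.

0

101 = 1100101
Trailing zeros: 0, so the lowest set bit is bit 0 (value 1).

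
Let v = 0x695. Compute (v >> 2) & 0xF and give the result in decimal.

5

v = 011010010101
Shift right by 2: 0110100101
Mask low 4 bits: 0101 = 5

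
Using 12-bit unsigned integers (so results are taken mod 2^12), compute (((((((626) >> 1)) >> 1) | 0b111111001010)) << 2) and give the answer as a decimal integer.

3960

626 = 001001110010
→ >> 1 → 000100111001 = 313
→ >> 1 → 000010011100 = 156
0b111111001010 = 111111001010
→ | → 111111011110 = 4062
→ << 2 (mod 2^12) → 111101111000 = 3960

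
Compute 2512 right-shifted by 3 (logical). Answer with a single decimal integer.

314

2512 = 100111010000
shift right by 3 → 000100111010 = 314
(equivalently, floor(2512 / 8))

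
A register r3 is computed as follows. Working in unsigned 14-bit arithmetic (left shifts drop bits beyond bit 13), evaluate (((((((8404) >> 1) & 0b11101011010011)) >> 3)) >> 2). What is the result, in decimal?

130

8404 = 10000011010100
→ >> 1 → 01000001101010 = 4202
0b11101011010011 = 11101011010011
→ & → 01000001000010 = 4162
→ >> 3 → 00001000001000 = 520
→ >> 2 → 00000010000010 = 130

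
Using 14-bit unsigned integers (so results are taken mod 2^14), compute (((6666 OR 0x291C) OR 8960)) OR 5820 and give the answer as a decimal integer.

6666 = 01101000001010
0x291C = 10100100011100
→ OR → 11101100011110 = 15134
8960 = 10001100000000
→ OR → 11101100011110 = 15134
5820 = 01011010111100
→ OR → 11111110111110 = 16318

16318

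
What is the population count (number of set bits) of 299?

5

299 = 100101011
Count the 1s: 1 + 1 + 1 + 1 + 1 = 5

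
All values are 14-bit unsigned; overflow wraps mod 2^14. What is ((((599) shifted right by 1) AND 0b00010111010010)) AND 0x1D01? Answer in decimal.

256

599 = 00001001010111
→ shifted right by 1 → 00000100101011 = 299
0b00010111010010 = 00010111010010
→ AND → 00000100000010 = 258
0x1D01 = 01110100000001
→ AND → 00000100000000 = 256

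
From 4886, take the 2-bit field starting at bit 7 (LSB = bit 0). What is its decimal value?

v = 1001100010110
Shift right by 7: 100110
Mask low 2 bits: 10 = 2

2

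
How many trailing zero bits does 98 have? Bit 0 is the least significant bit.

1

98 = 1100010
Trailing zeros: 1, so the lowest set bit is bit 1 (value 2).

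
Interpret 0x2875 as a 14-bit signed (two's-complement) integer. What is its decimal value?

-6027

pattern = 10100001110101 (MSB is 1 ⇒ negative)
Invert: 01011110001010, add 1 → 01011110001011 = 6027, so the value is -6027.
(Equivalently: 10357 - 2^14 = 10357 - 16384 = -6027.)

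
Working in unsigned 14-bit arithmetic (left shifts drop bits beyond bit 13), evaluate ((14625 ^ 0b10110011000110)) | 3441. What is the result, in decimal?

14625 = 11100100100001
0b10110011000110 = 10110011000110
→ ^ → 01010111100111 = 5607
3441 = 00110101110001
→ | → 01110111110111 = 7671

7671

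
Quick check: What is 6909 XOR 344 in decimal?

6909 = 1101011111101
344 = 0000101011000
XOR → 1101110100101 = 7077

7077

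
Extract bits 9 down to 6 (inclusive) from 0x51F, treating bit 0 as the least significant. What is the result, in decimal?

v = 10100011111
Shift right by 6: 10100
Mask low 4 bits: 0100 = 4

4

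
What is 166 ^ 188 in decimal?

26

166 = 10100110
188 = 10111100
XOR → 00011010 = 26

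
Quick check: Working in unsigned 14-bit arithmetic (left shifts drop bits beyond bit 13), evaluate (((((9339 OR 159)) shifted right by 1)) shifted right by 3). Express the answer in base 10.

9339 = 10010001111011
159 = 00000010011111
→ OR → 10010011111111 = 9471
→ shifted right by 1 → 01001001111111 = 4735
→ shifted right by 3 → 00001001001111 = 591

591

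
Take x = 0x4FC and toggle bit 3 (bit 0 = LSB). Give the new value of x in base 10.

x = 10011111100
bit 3 is currently 1; toggle it via x ^ (1 << 3) = x ^ 8
→ 10011110100 = 1268

1268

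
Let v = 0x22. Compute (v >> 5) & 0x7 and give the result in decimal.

v = 00100010
Shift right by 5: 001
Mask low 3 bits: 001 = 1

1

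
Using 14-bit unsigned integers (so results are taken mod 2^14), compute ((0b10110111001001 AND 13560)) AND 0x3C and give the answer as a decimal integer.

0b10110111001001 = 10110111001001
13560 = 11010011111000
→ AND → 10010011001000 = 9416
0x3C = 00000000111100
→ AND → 00000000001000 = 8

8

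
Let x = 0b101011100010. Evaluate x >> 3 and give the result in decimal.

348

x = 101011100010
shift right by 3 → 000101011100 = 348
(equivalently, floor(2786 / 8))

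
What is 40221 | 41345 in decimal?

40221 = 1001110100011101
41345 = 1010000110000001
 OR → 1011110110011101 = 48541

48541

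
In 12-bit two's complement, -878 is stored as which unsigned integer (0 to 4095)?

878 in 12 bits: 001101101110
Invert: 110010010001
Add 1:  110010010010 = 3218
(Check: 2^12 - 878 = 4096 - 878 = 3218.)

3218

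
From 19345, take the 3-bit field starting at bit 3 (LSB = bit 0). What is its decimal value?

2

v = 0100101110010001
Shift right by 3: 0100101110010
Mask low 3 bits: 010 = 2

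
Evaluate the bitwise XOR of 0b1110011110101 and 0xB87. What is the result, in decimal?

a = 1110011110101
0xB87 = 0101110000111
XOR → 1011101110010 = 6002

6002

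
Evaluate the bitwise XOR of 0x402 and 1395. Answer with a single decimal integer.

0x402 = 10000000010
1395 = 10101110011
XOR → 00101110001 = 369

369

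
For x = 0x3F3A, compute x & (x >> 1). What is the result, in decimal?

x = 11111100111010 = 16186
x>>1 = 01111110011101
AND  = 01111100011000 = 7960
(x & (x >> 1) has a 1 wherever x has two consecutive 1 bits.)

7960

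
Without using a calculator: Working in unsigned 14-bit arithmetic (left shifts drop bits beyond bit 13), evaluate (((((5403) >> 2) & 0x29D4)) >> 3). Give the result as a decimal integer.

40

5403 = 01010100011011
→ >> 2 → 00010101000110 = 1350
0x29D4 = 10100111010100
→ & → 00000101000100 = 324
→ >> 3 → 00000000101000 = 40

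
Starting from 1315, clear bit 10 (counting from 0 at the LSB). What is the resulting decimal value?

291

x = 10100100011
bit 10 is currently 1; clear it via x & ~(1 << 10) = x & ~1024
→ 00100100011 = 291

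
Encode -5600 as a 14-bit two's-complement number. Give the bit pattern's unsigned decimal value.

10784

5600 in 14 bits: 01010111100000
Invert: 10101000011111
Add 1:  10101000100000 = 10784
(Check: 2^14 - 5600 = 16384 - 5600 = 10784.)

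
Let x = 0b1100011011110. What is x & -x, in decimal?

x = 1100011011110 = 6366
-x (two's complement) = …0011100100010
AND   = 0000000000010 = 2
(x & -x isolates the lowest set bit of x.)

2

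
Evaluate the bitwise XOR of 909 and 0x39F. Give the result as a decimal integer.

909 = 1110001101
0x39F = 1110011111
XOR → 0000010010 = 18

18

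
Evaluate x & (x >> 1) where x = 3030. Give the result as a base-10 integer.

450

x = 101111010110 = 3030
x>>1 = 010111101011
AND  = 000111000010 = 450
(x & (x >> 1) has a 1 wherever x has two consecutive 1 bits.)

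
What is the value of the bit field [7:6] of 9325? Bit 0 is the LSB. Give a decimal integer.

v = 10010001101101
Shift right by 6: 10010001
Mask low 2 bits: 01 = 1

1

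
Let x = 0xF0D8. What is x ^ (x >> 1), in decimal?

x = 1111000011011000 = 61656
x>>1 = 0111100001101100
XOR  = 1000100010110100 = 34996
(x ^ (x >> 1) gives the standard binary-reflected Gray code of x.)

34996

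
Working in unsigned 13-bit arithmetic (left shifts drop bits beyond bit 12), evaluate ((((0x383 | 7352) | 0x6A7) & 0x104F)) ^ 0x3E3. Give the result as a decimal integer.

5100

0x383 = 0001110000011
7352 = 1110010111000
→ | → 1111110111011 = 8123
0x6A7 = 0011010100111
→ | → 1111110111111 = 8127
0x104F = 1000001001111
→ & → 1000000001111 = 4111
0x3E3 = 0001111100011
→ ^ → 1001111101100 = 5100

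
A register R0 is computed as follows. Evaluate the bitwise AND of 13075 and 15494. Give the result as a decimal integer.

13075 = 11001100010011
15494 = 11110010000110
AND → 11000000000010 = 12290

12290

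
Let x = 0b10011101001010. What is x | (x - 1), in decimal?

x = 10011101001010 = 10058
x - 1 = 10011101001001
OR    = 10011101001011 = 10059
(x | (x - 1) sets all bits below the lowest set bit.)

10059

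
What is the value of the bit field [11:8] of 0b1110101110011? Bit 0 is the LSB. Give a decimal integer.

v = 1110101110011
Shift right by 8: 11101
Mask low 4 bits: 1101 = 13

13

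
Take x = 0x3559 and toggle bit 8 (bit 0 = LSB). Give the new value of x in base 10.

x = 0011010101011001
bit 8 is currently 1; toggle it via x ^ (1 << 8) = x ^ 256
→ 0011010001011001 = 13401

13401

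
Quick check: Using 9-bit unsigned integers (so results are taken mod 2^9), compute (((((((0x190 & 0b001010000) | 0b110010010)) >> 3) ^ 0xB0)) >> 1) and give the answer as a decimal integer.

65

0x190 = 110010000
0b001010000 = 001010000
→ & → 000010000 = 16
0b110010010 = 110010010
→ | → 110010010 = 402
→ >> 3 → 000110010 = 50
0xB0 = 010110000
→ ^ → 010000010 = 130
→ >> 1 → 001000001 = 65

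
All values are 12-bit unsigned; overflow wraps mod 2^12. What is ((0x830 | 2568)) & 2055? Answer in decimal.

2048

0x830 = 100000110000
2568 = 101000001000
→ | → 101000111000 = 2616
2055 = 100000000111
→ & → 100000000000 = 2048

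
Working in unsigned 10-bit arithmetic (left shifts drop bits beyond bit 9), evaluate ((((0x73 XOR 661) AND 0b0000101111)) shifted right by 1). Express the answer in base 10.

19

0x73 = 0001110011
661 = 1010010101
→ XOR → 1011100110 = 742
0b0000101111 = 0000101111
→ AND → 0000100110 = 38
→ shifted right by 1 → 0000010011 = 19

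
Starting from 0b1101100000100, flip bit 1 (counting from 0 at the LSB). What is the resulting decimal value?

6918

x = 1101100000100
bit 1 is currently 0; toggle it via x ^ (1 << 1) = x ^ 2
→ 1101100000110 = 6918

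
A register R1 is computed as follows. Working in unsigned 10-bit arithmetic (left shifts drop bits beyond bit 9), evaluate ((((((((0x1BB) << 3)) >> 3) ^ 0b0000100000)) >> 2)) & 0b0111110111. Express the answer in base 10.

6

0x1BB = 0110111011
→ << 3 (mod 2^10) → 0111011000 = 472
→ >> 3 → 0000111011 = 59
0b0000100000 = 0000100000
→ ^ → 0000011011 = 27
→ >> 2 → 0000000110 = 6
0b0111110111 = 0111110111
→ & → 0000000110 = 6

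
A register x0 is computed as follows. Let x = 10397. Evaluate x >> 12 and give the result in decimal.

2

10397 = 10100010011101
shift right by 12 → 00000000000010 = 2
(equivalently, floor(10397 / 4096))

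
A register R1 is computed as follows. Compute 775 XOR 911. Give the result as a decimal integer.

136

775 = 1100000111
911 = 1110001111
XOR → 0010001000 = 136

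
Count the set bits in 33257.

7

33257 = 1000000111101001
Count the 1s: 1 + 1 + 1 + 1 + 1 + 1 + 1 = 7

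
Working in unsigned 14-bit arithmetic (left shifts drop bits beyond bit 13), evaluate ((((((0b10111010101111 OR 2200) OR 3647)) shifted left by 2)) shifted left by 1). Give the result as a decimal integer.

13816

0b10111010101111 = 10111010101111
2200 = 00100010011000
→ OR → 10111010111111 = 11967
3647 = 00111000111111
→ OR → 10111010111111 = 11967
→ shifted left by 2 (mod 2^14) → 11101011111100 = 15100
→ shifted left by 1 (mod 2^14) → 11010111111000 = 13816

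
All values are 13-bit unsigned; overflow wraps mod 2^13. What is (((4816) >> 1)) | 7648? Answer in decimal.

4816 = 1001011010000
→ >> 1 → 0100101101000 = 2408
7648 = 1110111100000
→ | → 1110111101000 = 7656

7656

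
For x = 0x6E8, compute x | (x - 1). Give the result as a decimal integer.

x = 11011101000 = 1768
x - 1 = 11011100111
OR    = 11011101111 = 1775
(x | (x - 1) sets all bits below the lowest set bit.)

1775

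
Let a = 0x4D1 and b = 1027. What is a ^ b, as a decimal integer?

210

0x4D1 = 10011010001
1027 = 10000000011
XOR → 00011010010 = 210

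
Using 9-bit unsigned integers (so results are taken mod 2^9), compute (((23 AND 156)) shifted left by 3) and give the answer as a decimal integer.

160

23 = 000010111
156 = 010011100
→ AND → 000010100 = 20
→ shifted left by 3 (mod 2^9) → 010100000 = 160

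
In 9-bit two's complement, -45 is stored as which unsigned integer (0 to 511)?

467

45 in 9 bits: 000101101
Invert: 111010010
Add 1:  111010011 = 467
(Check: 2^9 - 45 = 512 - 45 = 467.)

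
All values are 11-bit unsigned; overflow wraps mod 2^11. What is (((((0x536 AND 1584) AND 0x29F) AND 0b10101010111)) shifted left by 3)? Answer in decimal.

128

0x536 = 10100110110
1584 = 11000110000
→ AND → 10000110000 = 1072
0x29F = 01010011111
→ AND → 00000010000 = 16
0b10101010111 = 10101010111
→ AND → 00000010000 = 16
→ shifted left by 3 (mod 2^11) → 00010000000 = 128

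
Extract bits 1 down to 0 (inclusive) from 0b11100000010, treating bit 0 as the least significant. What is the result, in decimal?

v = 11100000010
Shift right by 0: 11100000010
Mask low 2 bits: 10 = 2

2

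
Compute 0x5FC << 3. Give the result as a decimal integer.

12256

0x5FC = 00010111111100
shift left by 3 → 10111111100000 = 12256
(equivalently, 1532 × 2^3 = 1532 × 8)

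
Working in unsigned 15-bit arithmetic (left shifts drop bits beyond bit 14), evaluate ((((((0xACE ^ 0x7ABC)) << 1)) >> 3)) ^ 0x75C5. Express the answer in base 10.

0xACE = 000101011001110
0x7ABC = 111101010111100
→ ^ → 111000001110010 = 28786
→ << 1 (mod 2^15) → 110000011100100 = 24804
→ >> 3 → 000110000011100 = 3100
0x75C5 = 111010111000101
→ ^ → 111100111011001 = 31193

31193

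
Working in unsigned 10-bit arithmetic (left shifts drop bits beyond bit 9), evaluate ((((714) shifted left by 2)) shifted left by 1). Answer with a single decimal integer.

592

714 = 1011001010
→ shifted left by 2 (mod 2^10) → 1100101000 = 808
→ shifted left by 1 (mod 2^10) → 1001010000 = 592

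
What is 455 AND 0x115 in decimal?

261

455 = 111000111
0x115 = 100010101
AND → 100000101 = 261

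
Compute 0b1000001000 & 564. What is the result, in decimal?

512

a = 1000001000
564 = 1000110100
AND → 1000000000 = 512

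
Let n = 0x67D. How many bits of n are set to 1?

8

0x67D = 11001111101
Count the 1s: 1 + 1 + 1 + 1 + 1 + 1 + 1 + 1 = 8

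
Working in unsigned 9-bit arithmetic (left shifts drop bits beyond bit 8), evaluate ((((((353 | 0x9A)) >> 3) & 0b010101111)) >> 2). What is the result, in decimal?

353 = 101100001
0x9A = 010011010
→ | → 111111011 = 507
→ >> 3 → 000111111 = 63
0b010101111 = 010101111
→ & → 000101111 = 47
→ >> 2 → 000001011 = 11

11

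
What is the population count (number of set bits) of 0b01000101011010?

n = 1000101011010
Count the 1s: 1 + 1 + 1 + 1 + 1 + 1 = 6

6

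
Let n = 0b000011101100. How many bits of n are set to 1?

5

n = 11101100
Count the 1s: 1 + 1 + 1 + 1 + 1 = 5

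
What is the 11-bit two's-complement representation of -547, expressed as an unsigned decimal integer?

547 in 11 bits: 01000100011
Invert: 10111011100
Add 1:  10111011101 = 1501
(Check: 2^11 - 547 = 2048 - 547 = 1501.)

1501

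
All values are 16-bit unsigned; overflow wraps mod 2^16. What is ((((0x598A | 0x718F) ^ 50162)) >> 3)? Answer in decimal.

5967

0x598A = 0101100110001010
0x718F = 0111000110001111
→ | → 0111100110001111 = 31119
50162 = 1100001111110010
→ ^ → 1011101001111101 = 47741
→ >> 3 → 0001011101001111 = 5967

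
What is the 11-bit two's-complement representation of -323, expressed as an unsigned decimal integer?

323 in 11 bits: 00101000011
Invert: 11010111100
Add 1:  11010111101 = 1725
(Check: 2^11 - 323 = 2048 - 323 = 1725.)

1725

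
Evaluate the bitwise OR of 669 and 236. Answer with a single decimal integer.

669 = 1010011101
236 = 0011101100
 OR → 1011111101 = 765

765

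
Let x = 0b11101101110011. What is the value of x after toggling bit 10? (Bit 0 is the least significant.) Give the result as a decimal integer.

x = 11101101110011
bit 10 is currently 0; toggle it via x ^ (1 << 10) = x ^ 1024
→ 11111101110011 = 16243

16243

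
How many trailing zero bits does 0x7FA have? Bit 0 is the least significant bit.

1

0x7FA = 11111111010
Trailing zeros: 1, so the lowest set bit is bit 1 (value 2).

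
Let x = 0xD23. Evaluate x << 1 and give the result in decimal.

6726

0xD23 = 0110100100011
shift left by 1 → 1101001000110 = 6726
(equivalently, 3363 × 2^1 = 3363 × 2)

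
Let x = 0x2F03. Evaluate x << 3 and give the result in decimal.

96280

0x2F03 = 00010111100000011
shift left by 3 → 10111100000011000 = 96280
(equivalently, 12035 × 2^3 = 12035 × 8)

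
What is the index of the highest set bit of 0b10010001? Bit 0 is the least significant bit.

7

0b10010001 = 10010001
The topmost 1 is at position 7 (since 2^7 = 128 ≤ 145 < 256).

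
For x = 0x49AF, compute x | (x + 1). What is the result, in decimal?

18879

x = 100100110101111 = 18863
x + 1 = 100100110110000
OR    = 100100110111111 = 18879
(x | (x + 1) sets the lowest cleared bit.)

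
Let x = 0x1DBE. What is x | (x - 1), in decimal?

x = 1110110111110 = 7614
x - 1 = 1110110111101
OR    = 1110110111111 = 7615
(x | (x - 1) sets all bits below the lowest set bit.)

7615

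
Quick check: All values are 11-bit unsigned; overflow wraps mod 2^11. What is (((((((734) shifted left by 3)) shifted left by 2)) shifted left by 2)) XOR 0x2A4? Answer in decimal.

1444

734 = 01011011110
→ shifted left by 3 (mod 2^11) → 11011110000 = 1776
→ shifted left by 2 (mod 2^11) → 01111000000 = 960
→ shifted left by 2 (mod 2^11) → 11100000000 = 1792
0x2A4 = 01010100100
→ XOR → 10110100100 = 1444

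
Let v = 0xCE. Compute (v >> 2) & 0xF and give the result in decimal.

3

v = 11001110
Shift right by 2: 110011
Mask low 4 bits: 0011 = 3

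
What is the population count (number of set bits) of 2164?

2164 = 100001110100
Count the 1s: 1 + 1 + 1 + 1 + 1 = 5

5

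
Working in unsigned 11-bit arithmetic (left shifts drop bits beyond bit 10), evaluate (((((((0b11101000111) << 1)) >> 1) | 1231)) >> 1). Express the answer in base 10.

999

0b11101000111 = 11101000111
→ << 1 (mod 2^11) → 11010001110 = 1678
→ >> 1 → 01101000111 = 839
1231 = 10011001111
→ | → 11111001111 = 1999
→ >> 1 → 01111100111 = 999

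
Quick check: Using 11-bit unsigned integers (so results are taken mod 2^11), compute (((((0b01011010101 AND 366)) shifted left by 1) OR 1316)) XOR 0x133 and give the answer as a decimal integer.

1183

0b01011010101 = 01011010101
366 = 00101101110
→ AND → 00001000100 = 68
→ shifted left by 1 (mod 2^11) → 00010001000 = 136
1316 = 10100100100
→ OR → 10110101100 = 1452
0x133 = 00100110011
→ XOR → 10010011111 = 1183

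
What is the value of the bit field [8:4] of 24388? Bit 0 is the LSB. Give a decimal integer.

20

v = 0101111101000100
Shift right by 4: 010111110100
Mask low 5 bits: 10100 = 20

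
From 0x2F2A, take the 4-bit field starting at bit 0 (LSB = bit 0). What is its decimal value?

v = 010111100101010
Shift right by 0: 010111100101010
Mask low 4 bits: 1010 = 10

10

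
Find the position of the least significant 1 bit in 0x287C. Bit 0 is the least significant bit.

0x287C = 10100001111100
Trailing zeros: 2, so the lowest set bit is bit 2 (value 4).

2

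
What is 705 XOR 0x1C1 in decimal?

768

705 = 1011000001
0x1C1 = 0111000001
XOR → 1100000000 = 768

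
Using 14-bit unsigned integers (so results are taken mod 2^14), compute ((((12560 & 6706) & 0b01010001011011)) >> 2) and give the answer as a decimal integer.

1028

12560 = 11000100010000
6706 = 01101000110010
→ & → 01000000010000 = 4112
0b01010001011011 = 01010001011011
→ & → 01000000010000 = 4112
→ >> 2 → 00010000000100 = 1028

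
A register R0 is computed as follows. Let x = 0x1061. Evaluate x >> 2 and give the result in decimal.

1048

0x1061 = 1000001100001
shift right by 2 → 0010000011000 = 1048
(equivalently, floor(4193 / 4))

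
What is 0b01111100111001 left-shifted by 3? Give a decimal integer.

x = 0001111100111001
shift left by 3 → 1111100111001000 = 63944
(equivalently, 7993 × 2^3 = 7993 × 8)

63944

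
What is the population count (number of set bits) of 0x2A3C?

0x2A3C = 10101000111100
Count the 1s: 1 + 1 + 1 + 1 + 1 + 1 + 1 = 7

7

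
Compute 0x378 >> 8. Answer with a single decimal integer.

0x378 = 1101111000
shift right by 8 → 0000000011 = 3
(equivalently, floor(888 / 256))

3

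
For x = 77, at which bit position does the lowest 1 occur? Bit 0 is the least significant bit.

77 = 1001101
Trailing zeros: 0, so the lowest set bit is bit 0 (value 1).

0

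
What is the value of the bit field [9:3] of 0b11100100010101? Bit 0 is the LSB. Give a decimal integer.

34

v = 11100100010101
Shift right by 3: 11100100010
Mask low 7 bits: 0100010 = 34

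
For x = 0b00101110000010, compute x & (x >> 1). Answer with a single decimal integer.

384

x = 101110000010 = 2946
x>>1 = 010111000001
AND  = 000110000000 = 384
(x & (x >> 1) has a 1 wherever x has two consecutive 1 bits.)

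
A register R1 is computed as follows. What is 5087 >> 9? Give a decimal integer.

5087 = 1001111011111
shift right by 9 → 0000000001001 = 9
(equivalently, floor(5087 / 512))

9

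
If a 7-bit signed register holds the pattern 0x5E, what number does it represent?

-34

pattern = 1011110 (MSB is 1 ⇒ negative)
Invert: 0100001, add 1 → 0100010 = 34, so the value is -34.
(Equivalently: 94 - 2^7 = 94 - 128 = -34.)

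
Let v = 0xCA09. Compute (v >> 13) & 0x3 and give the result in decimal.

v = 1100101000001001
Shift right by 13: 110
Mask low 2 bits: 10 = 2

2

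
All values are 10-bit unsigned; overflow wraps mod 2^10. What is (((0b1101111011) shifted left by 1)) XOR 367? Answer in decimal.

0b1101111011 = 1101111011
→ shifted left by 1 (mod 2^10) → 1011110110 = 758
367 = 0101101111
→ XOR → 1110011001 = 921

921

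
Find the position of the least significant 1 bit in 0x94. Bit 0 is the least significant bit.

2

0x94 = 10010100
Trailing zeros: 2, so the lowest set bit is bit 2 (value 4).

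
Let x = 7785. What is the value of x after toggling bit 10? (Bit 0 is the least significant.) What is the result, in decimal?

x = 1111001101001
bit 10 is currently 1; toggle it via x ^ (1 << 10) = x ^ 1024
→ 1101001101001 = 6761

6761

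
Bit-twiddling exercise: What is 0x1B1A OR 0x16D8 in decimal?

8154

0x1B1A = 1101100011010
0x16D8 = 1011011011000
 OR → 1111111011010 = 8154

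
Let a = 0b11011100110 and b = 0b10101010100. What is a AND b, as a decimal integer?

a = 11011100110
b = 10101010100
AND → 10001000100 = 1092

1092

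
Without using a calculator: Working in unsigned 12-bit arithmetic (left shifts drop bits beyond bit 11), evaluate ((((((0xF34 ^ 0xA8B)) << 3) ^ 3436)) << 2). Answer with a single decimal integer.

0xF34 = 111100110100
0xA8B = 101010001011
→ ^ → 010110111111 = 1471
→ << 3 (mod 2^12) → 110111111000 = 3576
3436 = 110101101100
→ ^ → 000010010100 = 148
→ << 2 (mod 2^12) → 001001010000 = 592

592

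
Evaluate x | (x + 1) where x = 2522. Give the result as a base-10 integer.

2523

x = 100111011010 = 2522
x + 1 = 100111011011
OR    = 100111011011 = 2523
(x | (x + 1) sets the lowest cleared bit.)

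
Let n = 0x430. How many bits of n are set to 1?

3

0x430 = 10000110000
Count the 1s: 1 + 1 + 1 = 3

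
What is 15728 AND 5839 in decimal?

5184

15728 = 11110101110000
5839 = 01011011001111
AND → 01010001000000 = 5184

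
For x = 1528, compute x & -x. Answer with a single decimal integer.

x = 10111111000 = 1528
-x (two's complement) = …01000001000
AND   = 00000001000 = 8
(x & -x isolates the lowest set bit of x.)

8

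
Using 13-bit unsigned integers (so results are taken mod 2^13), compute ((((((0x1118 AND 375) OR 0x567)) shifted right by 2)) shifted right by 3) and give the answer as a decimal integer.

43

0x1118 = 1000100011000
375 = 0000101110111
→ AND → 0000100010000 = 272
0x567 = 0010101100111
→ OR → 0010101110111 = 1399
→ shifted right by 2 → 0000101011101 = 349
→ shifted right by 3 → 0000000101011 = 43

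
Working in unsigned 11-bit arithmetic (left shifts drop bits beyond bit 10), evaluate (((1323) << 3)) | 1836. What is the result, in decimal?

1916

1323 = 10100101011
→ << 3 (mod 2^11) → 00101011000 = 344
1836 = 11100101100
→ | → 11101111100 = 1916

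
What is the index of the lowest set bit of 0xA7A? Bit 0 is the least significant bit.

1

0xA7A = 101001111010
Trailing zeros: 1, so the lowest set bit is bit 1 (value 2).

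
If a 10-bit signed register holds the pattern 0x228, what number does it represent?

-472

pattern = 1000101000 (MSB is 1 ⇒ negative)
Invert: 0111010111, add 1 → 0111011000 = 472, so the value is -472.
(Equivalently: 552 - 2^10 = 552 - 1024 = -472.)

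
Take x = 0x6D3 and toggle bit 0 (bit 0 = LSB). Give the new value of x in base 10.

1746

x = 0011011010011
bit 0 is currently 1; toggle it via x ^ (1 << 0) = x ^ 1
→ 0011011010010 = 1746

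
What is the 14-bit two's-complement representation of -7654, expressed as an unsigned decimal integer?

8730

7654 in 14 bits: 01110111100110
Invert: 10001000011001
Add 1:  10001000011010 = 8730
(Check: 2^14 - 7654 = 16384 - 7654 = 8730.)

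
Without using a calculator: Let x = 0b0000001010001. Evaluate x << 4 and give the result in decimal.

x = 00001010001
shift left by 4 → 10100010000 = 1296
(equivalently, 81 × 2^4 = 81 × 16)

1296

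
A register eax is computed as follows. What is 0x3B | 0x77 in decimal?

127

0x3B = 0111011
0x77 = 1110111
 OR → 1111111 = 127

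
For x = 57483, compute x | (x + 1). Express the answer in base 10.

x = 1110000010001011 = 57483
x + 1 = 1110000010001100
OR    = 1110000010001111 = 57487
(x | (x + 1) sets the lowest cleared bit.)

57487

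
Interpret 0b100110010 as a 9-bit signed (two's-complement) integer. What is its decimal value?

-206

pattern = 100110010 (MSB is 1 ⇒ negative)
Invert: 011001101, add 1 → 011001110 = 206, so the value is -206.
(Equivalently: 306 - 2^9 = 306 - 512 = -206.)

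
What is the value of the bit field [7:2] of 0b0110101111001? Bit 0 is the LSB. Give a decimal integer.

v = 0110101111001
Shift right by 2: 01101011110
Mask low 6 bits: 011110 = 30

30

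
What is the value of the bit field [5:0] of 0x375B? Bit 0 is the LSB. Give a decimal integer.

27

v = 11011101011011
Shift right by 0: 11011101011011
Mask low 6 bits: 011011 = 27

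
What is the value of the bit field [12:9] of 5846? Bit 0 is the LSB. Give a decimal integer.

11

v = 001011011010110
Shift right by 9: 001011
Mask low 4 bits: 1011 = 11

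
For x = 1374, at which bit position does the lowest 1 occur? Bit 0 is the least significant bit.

1374 = 10101011110
Trailing zeros: 1, so the lowest set bit is bit 1 (value 2).

1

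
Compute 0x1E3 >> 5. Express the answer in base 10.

15

0x1E3 = 111100011
shift right by 5 → 000001111 = 15
(equivalently, floor(483 / 32))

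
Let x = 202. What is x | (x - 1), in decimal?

203

x = 11001010 = 202
x - 1 = 11001001
OR    = 11001011 = 203
(x | (x - 1) sets all bits below the lowest set bit.)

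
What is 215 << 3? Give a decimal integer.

1720

215 = 00011010111
shift left by 3 → 11010111000 = 1720
(equivalently, 215 × 2^3 = 215 × 8)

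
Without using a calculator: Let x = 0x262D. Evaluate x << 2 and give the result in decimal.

39092

0x262D = 0010011000101101
shift left by 2 → 1001100010110100 = 39092
(equivalently, 9773 × 2^2 = 9773 × 4)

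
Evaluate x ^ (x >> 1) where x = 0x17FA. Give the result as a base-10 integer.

x = 1011111111010 = 6138
x>>1 = 0101111111101
XOR  = 1110000000111 = 7175
(x ^ (x >> 1) gives the standard binary-reflected Gray code of x.)

7175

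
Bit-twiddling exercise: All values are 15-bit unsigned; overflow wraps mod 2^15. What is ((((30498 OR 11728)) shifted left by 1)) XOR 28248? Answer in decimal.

4540

30498 = 111011100100010
11728 = 010110111010000
→ OR → 111111111110010 = 32754
→ shifted left by 1 (mod 2^15) → 111111111100100 = 32740
28248 = 110111001011000
→ XOR → 001000110111100 = 4540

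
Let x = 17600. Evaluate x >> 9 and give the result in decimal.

34

17600 = 100010011000000
shift right by 9 → 000000000100010 = 34
(equivalently, floor(17600 / 512))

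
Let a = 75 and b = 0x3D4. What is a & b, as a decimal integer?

75 = 0001001011
0x3D4 = 1111010100
AND → 0001000000 = 64

64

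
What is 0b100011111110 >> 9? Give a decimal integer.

4

x = 100011111110
shift right by 9 → 000000000100 = 4
(equivalently, floor(2302 / 512))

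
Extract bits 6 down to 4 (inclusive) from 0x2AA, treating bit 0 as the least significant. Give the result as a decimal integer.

v = 1010101010
Shift right by 4: 101010
Mask low 3 bits: 010 = 2

2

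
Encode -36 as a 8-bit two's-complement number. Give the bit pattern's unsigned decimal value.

36 in 8 bits: 00100100
Invert: 11011011
Add 1:  11011100 = 220
(Check: 2^8 - 36 = 256 - 36 = 220.)

220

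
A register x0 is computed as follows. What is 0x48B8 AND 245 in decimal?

0x48B8 = 100100010111000
245 = 000000011110101
AND → 000000010110000 = 176

176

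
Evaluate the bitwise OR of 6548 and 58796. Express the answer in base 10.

6548 = 0001100110010100
58796 = 1110010110101100
 OR → 1111110110111100 = 64956

64956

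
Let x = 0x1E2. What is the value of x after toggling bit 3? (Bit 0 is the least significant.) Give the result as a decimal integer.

x = 00111100010
bit 3 is currently 0; toggle it via x ^ (1 << 3) = x ^ 8
→ 00111101010 = 490

490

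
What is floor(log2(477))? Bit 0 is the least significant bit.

477 = 111011101
The topmost 1 is at position 8 (since 2^8 = 256 ≤ 477 < 512).

8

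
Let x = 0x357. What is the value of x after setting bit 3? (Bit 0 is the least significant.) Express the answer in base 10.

863

x = 1101010111
bit 3 is currently 0; set it via x | (1 << 3) = x | 8
→ 1101011111 = 863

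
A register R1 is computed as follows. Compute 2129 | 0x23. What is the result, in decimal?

2163

2129 = 100001010001
0x23 = 000000100011
 OR → 100001110011 = 2163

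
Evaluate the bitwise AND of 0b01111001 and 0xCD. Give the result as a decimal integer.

a = 01111001
0xCD = 11001101
AND → 01001001 = 73

73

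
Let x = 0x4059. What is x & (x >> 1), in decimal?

8

x = 100000001011001 = 16473
x>>1 = 010000000101100
AND  = 000000000001000 = 8
(x & (x >> 1) has a 1 wherever x has two consecutive 1 bits.)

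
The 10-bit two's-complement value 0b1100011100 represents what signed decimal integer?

pattern = 1100011100 (MSB is 1 ⇒ negative)
Invert: 0011100011, add 1 → 0011100100 = 228, so the value is -228.
(Equivalently: 796 - 2^10 = 796 - 1024 = -228.)

-228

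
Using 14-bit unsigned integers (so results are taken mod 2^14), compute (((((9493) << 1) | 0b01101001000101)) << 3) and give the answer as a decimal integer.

9493 = 10010100010101
→ << 1 (mod 2^14) → 00101000101010 = 2602
0b01101001000101 = 01101001000101
→ | → 01101001101111 = 6767
→ << 3 (mod 2^14) → 01001101111000 = 4984

4984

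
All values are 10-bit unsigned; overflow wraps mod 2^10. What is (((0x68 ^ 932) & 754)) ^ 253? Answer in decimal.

0x68 = 0001101000
932 = 1110100100
→ ^ → 1111001100 = 972
754 = 1011110010
→ & → 1011000000 = 704
253 = 0011111101
→ ^ → 1000111101 = 573

573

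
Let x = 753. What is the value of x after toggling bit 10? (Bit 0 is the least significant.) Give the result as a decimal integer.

x = 01011110001
bit 10 is currently 0; toggle it via x ^ (1 << 10) = x ^ 1024
→ 11011110001 = 1777

1777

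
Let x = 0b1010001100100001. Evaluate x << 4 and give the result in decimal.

x = 00001010001100100001
shift left by 4 → 10100011001000010000 = 668176
(equivalently, 41761 × 2^4 = 41761 × 16)

668176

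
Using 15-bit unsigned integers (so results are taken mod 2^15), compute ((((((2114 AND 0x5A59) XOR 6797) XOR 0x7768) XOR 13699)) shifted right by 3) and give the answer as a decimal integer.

2114 = 000100001000010
0x5A59 = 101101001011001
→ AND → 000100001000000 = 2112
6797 = 001101010001101
→ XOR → 001001011001101 = 4813
0x7768 = 111011101101000
→ XOR → 110010110100101 = 26021
13699 = 011010110000011
→ XOR → 101000000100110 = 20518
→ shifted right by 3 → 000101000000100 = 2564

2564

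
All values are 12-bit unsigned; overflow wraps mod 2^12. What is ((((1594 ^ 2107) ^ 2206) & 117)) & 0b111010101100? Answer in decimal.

1594 = 011000111010
2107 = 100000111011
→ ^ → 111000000001 = 3585
2206 = 100010011110
→ ^ → 011010011111 = 1695
117 = 000001110101
→ & → 000000010101 = 21
0b111010101100 = 111010101100
→ & → 000000000100 = 4

4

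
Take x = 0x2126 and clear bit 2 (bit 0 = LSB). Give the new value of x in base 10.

8482

x = 010000100100110
bit 2 is currently 1; clear it via x & ~(1 << 2) = x & ~4
→ 010000100100010 = 8482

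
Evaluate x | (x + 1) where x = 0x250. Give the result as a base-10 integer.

593

x = 1001010000 = 592
x + 1 = 1001010001
OR    = 1001010001 = 593
(x | (x + 1) sets the lowest cleared bit.)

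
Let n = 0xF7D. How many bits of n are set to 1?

10

0xF7D = 111101111101
Count the 1s: 1 + 1 + 1 + 1 + 1 + 1 + 1 + 1 + 1 + 1 = 10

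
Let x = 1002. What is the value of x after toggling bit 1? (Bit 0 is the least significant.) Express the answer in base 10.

1000

x = 01111101010
bit 1 is currently 1; toggle it via x ^ (1 << 1) = x ^ 2
→ 01111101000 = 1000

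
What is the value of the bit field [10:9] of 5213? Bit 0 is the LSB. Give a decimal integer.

2

v = 1010001011101
Shift right by 9: 1010
Mask low 2 bits: 10 = 2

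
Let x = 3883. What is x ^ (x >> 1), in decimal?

x = 111100101011 = 3883
x>>1 = 011110010101
XOR  = 100010111110 = 2238
(x ^ (x >> 1) gives the standard binary-reflected Gray code of x.)

2238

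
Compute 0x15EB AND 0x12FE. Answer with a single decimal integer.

0x15EB = 1010111101011
0x12FE = 1001011111110
AND → 1000011101010 = 4330

4330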